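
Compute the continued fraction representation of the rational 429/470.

[0; 1, 10, 2, 6, 3]

Run the Euclidean algorithm on 429 and 470; the successive quotients are the partial quotients a_0, a_1, ... (each step inverts the fractional part left over by the previous one):
  429 = 0*470 + 429, so a_0 = 0.
  470 = 1*429 + 41, so a_1 = 1.
  429 = 10*41 + 19, so a_2 = 10.
  41 = 2*19 + 3, so a_3 = 2.
  19 = 6*3 + 1, so a_4 = 6.
  3 = 3*1 + 0, so a_5 = 3.
The remainder reaches 0 after 6 divisions, so the expansion has 6 partial quotients, read off in order.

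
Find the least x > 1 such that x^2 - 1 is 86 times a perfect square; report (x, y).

First expand sqrt(86) as a continued fraction. With x_i = (sqrt(86) + m_i)/d_i and (m_0, d_0) = (0, 1): a_0 = floor(sqrt(86)) = 9, since 9^2 = 81 <= 86 < 100 = 10^2.
Iterate m_{i+1} = d_i*a_i - m_i, d_{i+1} = (86 - m_{i+1}^2)/d_i, a_{i+1} = floor((a_0 + m_{i+1})/d_{i+1}):
  m_1 = 1*9 - 0 = 9, d_1 = (86 - 9^2)/1 = 5/1 = 5, a_1 = floor((9 + 9)/5) = 3.
  m_2 = 5*3 - 9 = 6, d_2 = (86 - 6^2)/5 = 50/5 = 10, a_2 = floor((9 + 6)/10) = 1.
  m_3 = 10*1 - 6 = 4, d_3 = (86 - 4^2)/10 = 70/10 = 7, a_3 = floor((9 + 4)/7) = 1.
  m_4 = 7*1 - 4 = 3, d_4 = (86 - 3^2)/7 = 77/7 = 11, a_4 = floor((9 + 3)/11) = 1.
  m_5 = 11*1 - 3 = 8, d_5 = (86 - 8^2)/11 = 22/11 = 2, a_5 = floor((9 + 8)/2) = 8.
  m_6 = 2*8 - 8 = 8, d_6 = (86 - 8^2)/2 = 22/2 = 11, a_6 = floor((9 + 8)/11) = 1.
  m_7 = 11*1 - 8 = 3, d_7 = (86 - 3^2)/11 = 77/11 = 7, a_7 = floor((9 + 3)/7) = 1.
  m_8 = 7*1 - 3 = 4, d_8 = (86 - 4^2)/7 = 70/7 = 10, a_8 = floor((9 + 4)/10) = 1.
  m_9 = 10*1 - 4 = 6, d_9 = (86 - 6^2)/10 = 50/10 = 5, a_9 = floor((9 + 6)/5) = 3.
  m_10 = 5*3 - 6 = 9, d_10 = (86 - 9^2)/5 = 5/5 = 1, a_10 = floor((9 + 9)/1) = 18.
  m_11 = 1*18 - 9 = 9, d_11 = (86 - 9^2)/1 = 5/1 = 5: (m_11, d_11) = (m_1, d_1) = (9, 5), so from here the quotients repeat a_1, ..., a_10; the period length is 10.
So sqrt(86) = [9; (3, 1, 1, 1, 8, 1, 1, 1, 3, 18)] with period length k = 10.
k is even, so the fundamental solution of x^2 - 86y^2 = 1 is (p_{k-1}, q_{k-1}) = (p_9, q_9); compute convergents through index 9.
Convergents (p_i = a_i*p_{i-1} + p_{i-2}, q_i = a_i*q_{i-1} + q_{i-2} with p_{-2}=0, p_{-1}=1, q_{-2}=1, q_{-1}=0):
  i=0: a_0=9, p_0 = 9*1 + 0 = 9, q_0 = 9*0 + 1 = 1.
  i=1: a_1=3, p_1 = 3*9 + 1 = 28, q_1 = 3*1 + 0 = 3.
  i=2: a_2=1, p_2 = 1*28 + 9 = 37, q_2 = 1*3 + 1 = 4.
  i=3: a_3=1, p_3 = 1*37 + 28 = 65, q_3 = 1*4 + 3 = 7.
  i=4: a_4=1, p_4 = 1*65 + 37 = 102, q_4 = 1*7 + 4 = 11.
  i=5: a_5=8, p_5 = 8*102 + 65 = 881, q_5 = 8*11 + 7 = 95.
  i=6: a_6=1, p_6 = 1*881 + 102 = 983, q_6 = 1*95 + 11 = 106.
  i=7: a_7=1, p_7 = 1*983 + 881 = 1864, q_7 = 1*106 + 95 = 201.
  i=8: a_8=1, p_8 = 1*1864 + 983 = 2847, q_8 = 1*201 + 106 = 307.
  i=9: a_9=3, p_9 = 3*2847 + 1864 = 10405, q_9 = 3*307 + 201 = 1122.
Check: 10405^2 - 86*1122^2 = 108264025 - 108264024 = 1, so (x, y) = (10405, 1122) solves the equation, and by the theorem it is the least positive solution.

(x, y) = (10405, 1122)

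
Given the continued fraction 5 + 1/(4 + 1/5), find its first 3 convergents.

Using the convergent recurrence p_i = a_i*p_{i-1} + p_{i-2}, q_i = a_i*q_{i-1} + q_{i-2} with p_{-2}=0, p_{-1}=1, q_{-2}=1, q_{-1}=0:
  i=0: a_0=5, p_0 = 5*1 + 0 = 5, q_0 = 5*0 + 1 = 1.
  i=1: a_1=4, p_1 = 4*5 + 1 = 21, q_1 = 4*1 + 0 = 4.
  i=2: a_2=5, p_2 = 5*21 + 5 = 110, q_2 = 5*4 + 1 = 21.

5/1, 21/4, 110/21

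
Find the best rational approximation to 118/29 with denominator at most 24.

61/15

Expand x = 118/29 as a continued fraction with the Euclidean algorithm:
  118 = 4*29 + 2, so a_0 = 4.
  29 = 14*2 + 1, so a_1 = 14.
  2 = 2*1 + 0, so a_2 = 2.
so x = [4; 14, 2].
Convergents (p_i = a_i*p_{i-1} + p_{i-2}, q_i = a_i*q_{i-1} + q_{i-2} with p_{-2}=0, p_{-1}=1, q_{-2}=1, q_{-1}=0), until the denominator exceeds 24:
  i=0: a_0=4, p_0 = 4*1 + 0 = 4, q_0 = 4*0 + 1 = 1.
  i=1: a_1=14, p_1 = 14*4 + 1 = 57, q_1 = 14*1 + 0 = 14.
  i=2: a_2=2, p_2 = 2*57 + 4 = 118, q_2 = 2*14 + 1 = 29.
q_2 = 29 > 24, so the last convergent with denominator <= 24 is p_1/q_1 = 57/14.
The closest fraction with denominator <= 24 is either p_1/q_1 or the intermediate fraction (k*p_1 + p_0)/(k*q_1 + q_0) with the largest k >= 1 whose denominator stays <= 24; these approach x as k grows, and every other convergent or intermediate fraction in range is farther away.
Largest k: floor((24 - q_0)/q_1) = floor((24 - 1)/14) = 1.
That gives (1*57 + 4)/(1*14 + 1) = 61/15.
Compare the errors: |x - 57/14| = |118*14 - 57*29|/(29*14) = 1/406, and |x - 61/15| = |118*15 - 61*29|/(29*15) = 1/435.
Cross-multiplying, 1*406 = 406 < 435 = 1*435, so 1/435 is smaller: the intermediate fraction 61/15 is closer to x than 57/14.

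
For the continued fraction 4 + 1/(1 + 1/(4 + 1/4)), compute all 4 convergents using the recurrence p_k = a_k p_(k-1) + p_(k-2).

4/1, 5/1, 24/5, 101/21

Using the convergent recurrence p_i = a_i*p_{i-1} + p_{i-2}, q_i = a_i*q_{i-1} + q_{i-2} with p_{-2}=0, p_{-1}=1, q_{-2}=1, q_{-1}=0:
  i=0: a_0=4, p_0 = 4*1 + 0 = 4, q_0 = 4*0 + 1 = 1.
  i=1: a_1=1, p_1 = 1*4 + 1 = 5, q_1 = 1*1 + 0 = 1.
  i=2: a_2=4, p_2 = 4*5 + 4 = 24, q_2 = 4*1 + 1 = 5.
  i=3: a_3=4, p_3 = 4*24 + 5 = 101, q_3 = 4*5 + 1 = 21.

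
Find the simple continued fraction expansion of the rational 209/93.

[2; 4, 23]

Run the Euclidean algorithm on 209 and 93; the successive quotients are the partial quotients a_0, a_1, ... (each step inverts the fractional part left over by the previous one):
  209 = 2*93 + 23, so a_0 = 2.
  93 = 4*23 + 1, so a_1 = 4.
  23 = 23*1 + 0, so a_2 = 23.
The remainder reaches 0 after 3 divisions, so the expansion has 3 partial quotients, read off in order.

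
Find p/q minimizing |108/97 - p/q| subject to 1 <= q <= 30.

29/26

Expand x = 108/97 as a continued fraction with the Euclidean algorithm:
  108 = 1*97 + 11, so a_0 = 1.
  97 = 8*11 + 9, so a_1 = 8.
  11 = 1*9 + 2, so a_2 = 1.
  9 = 4*2 + 1, so a_3 = 4.
  2 = 2*1 + 0, so a_4 = 2.
so x = [1; 8, 1, 4, 2].
Convergents (p_i = a_i*p_{i-1} + p_{i-2}, q_i = a_i*q_{i-1} + q_{i-2} with p_{-2}=0, p_{-1}=1, q_{-2}=1, q_{-1}=0), until the denominator exceeds 30:
  i=0: a_0=1, p_0 = 1*1 + 0 = 1, q_0 = 1*0 + 1 = 1.
  i=1: a_1=8, p_1 = 8*1 + 1 = 9, q_1 = 8*1 + 0 = 8.
  i=2: a_2=1, p_2 = 1*9 + 1 = 10, q_2 = 1*8 + 1 = 9.
  i=3: a_3=4, p_3 = 4*10 + 9 = 49, q_3 = 4*9 + 8 = 44.
q_3 = 44 > 30, so the last convergent with denominator <= 30 is p_2/q_2 = 10/9.
The closest fraction with denominator <= 30 is either p_2/q_2 or the intermediate fraction (k*p_2 + p_1)/(k*q_2 + q_1) with the largest k >= 1 whose denominator stays <= 30; these approach x as k grows, and every other convergent or intermediate fraction in range is farther away.
Largest k: floor((30 - q_1)/q_2) = floor((30 - 8)/9) = 2.
That gives (2*10 + 9)/(2*9 + 8) = 29/26.
Compare the errors: |x - 10/9| = |108*9 - 10*97|/(97*9) = 2/873, and |x - 29/26| = |108*26 - 29*97|/(97*26) = 5/2522.
Cross-multiplying, 5*873 = 4365 < 5044 = 2*2522, so 5/2522 is smaller: the intermediate fraction 29/26 is closer to x than 10/9.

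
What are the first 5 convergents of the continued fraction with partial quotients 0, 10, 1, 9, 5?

0/1, 1/10, 1/11, 10/109, 51/556

Using the convergent recurrence p_i = a_i*p_{i-1} + p_{i-2}, q_i = a_i*q_{i-1} + q_{i-2} with p_{-2}=0, p_{-1}=1, q_{-2}=1, q_{-1}=0:
  i=0: a_0=0, p_0 = 0*1 + 0 = 0, q_0 = 0*0 + 1 = 1.
  i=1: a_1=10, p_1 = 10*0 + 1 = 1, q_1 = 10*1 + 0 = 10.
  i=2: a_2=1, p_2 = 1*1 + 0 = 1, q_2 = 1*10 + 1 = 11.
  i=3: a_3=9, p_3 = 9*1 + 1 = 10, q_3 = 9*11 + 10 = 109.
  i=4: a_4=5, p_4 = 5*10 + 1 = 51, q_4 = 5*109 + 11 = 556.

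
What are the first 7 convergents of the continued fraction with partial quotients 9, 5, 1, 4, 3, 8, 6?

Using the convergent recurrence p_i = a_i*p_{i-1} + p_{i-2}, q_i = a_i*q_{i-1} + q_{i-2} with p_{-2}=0, p_{-1}=1, q_{-2}=1, q_{-1}=0:
  i=0: a_0=9, p_0 = 9*1 + 0 = 9, q_0 = 9*0 + 1 = 1.
  i=1: a_1=5, p_1 = 5*9 + 1 = 46, q_1 = 5*1 + 0 = 5.
  i=2: a_2=1, p_2 = 1*46 + 9 = 55, q_2 = 1*5 + 1 = 6.
  i=3: a_3=4, p_3 = 4*55 + 46 = 266, q_3 = 4*6 + 5 = 29.
  i=4: a_4=3, p_4 = 3*266 + 55 = 853, q_4 = 3*29 + 6 = 93.
  i=5: a_5=8, p_5 = 8*853 + 266 = 7090, q_5 = 8*93 + 29 = 773.
  i=6: a_6=6, p_6 = 6*7090 + 853 = 43393, q_6 = 6*773 + 93 = 4731.

9/1, 46/5, 55/6, 266/29, 853/93, 7090/773, 43393/4731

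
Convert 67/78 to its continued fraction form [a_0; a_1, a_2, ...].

Run the Euclidean algorithm on 67 and 78; the successive quotients are the partial quotients a_0, a_1, ... (each step inverts the fractional part left over by the previous one):
  67 = 0*78 + 67, so a_0 = 0.
  78 = 1*67 + 11, so a_1 = 1.
  67 = 6*11 + 1, so a_2 = 6.
  11 = 11*1 + 0, so a_3 = 11.
The remainder reaches 0 after 4 divisions, so the expansion has 4 partial quotients, read off in order.

[0; 1, 6, 11]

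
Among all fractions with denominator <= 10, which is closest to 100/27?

37/10

Expand x = 100/27 as a continued fraction with the Euclidean algorithm:
  100 = 3*27 + 19, so a_0 = 3.
  27 = 1*19 + 8, so a_1 = 1.
  19 = 2*8 + 3, so a_2 = 2.
  8 = 2*3 + 2, so a_3 = 2.
  3 = 1*2 + 1, so a_4 = 1.
  2 = 2*1 + 0, so a_5 = 2.
so x = [3; 1, 2, 2, 1, 2].
Convergents (p_i = a_i*p_{i-1} + p_{i-2}, q_i = a_i*q_{i-1} + q_{i-2} with p_{-2}=0, p_{-1}=1, q_{-2}=1, q_{-1}=0), until the denominator exceeds 10:
  i=0: a_0=3, p_0 = 3*1 + 0 = 3, q_0 = 3*0 + 1 = 1.
  i=1: a_1=1, p_1 = 1*3 + 1 = 4, q_1 = 1*1 + 0 = 1.
  i=2: a_2=2, p_2 = 2*4 + 3 = 11, q_2 = 2*1 + 1 = 3.
  i=3: a_3=2, p_3 = 2*11 + 4 = 26, q_3 = 2*3 + 1 = 7.
  i=4: a_4=1, p_4 = 1*26 + 11 = 37, q_4 = 1*7 + 3 = 10.
  i=5: a_5=2, p_5 = 2*37 + 26 = 100, q_5 = 2*10 + 7 = 27.
q_5 = 27 > 10, so the last convergent with denominator <= 10 is p_4/q_4 = 37/10.
The closest fraction with denominator <= 10 is either p_4/q_4 or the intermediate fraction (k*p_4 + p_3)/(k*q_4 + q_3) with the largest k >= 1 whose denominator stays <= 10; these approach x as k grows, and every other convergent or intermediate fraction in range is farther away.
Largest k: floor((10 - q_3)/q_4) = floor((10 - 7)/10) = 0.
Since k = 0, no intermediate fraction beyond p_4/q_4 has denominator <= 10, so the convergent 37/10 is the closest (its error is |100*10 - 37*27|/(27*10) = 1/270).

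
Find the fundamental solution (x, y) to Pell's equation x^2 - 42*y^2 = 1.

First expand sqrt(42) as a continued fraction. With x_i = (sqrt(42) + m_i)/d_i and (m_0, d_0) = (0, 1): a_0 = floor(sqrt(42)) = 6, since 6^2 = 36 <= 42 < 49 = 7^2.
Iterate m_{i+1} = d_i*a_i - m_i, d_{i+1} = (42 - m_{i+1}^2)/d_i, a_{i+1} = floor((a_0 + m_{i+1})/d_{i+1}):
  m_1 = 1*6 - 0 = 6, d_1 = (42 - 6^2)/1 = 6/1 = 6, a_1 = floor((6 + 6)/6) = 2.
  m_2 = 6*2 - 6 = 6, d_2 = (42 - 6^2)/6 = 6/6 = 1, a_2 = floor((6 + 6)/1) = 12.
  m_3 = 1*12 - 6 = 6, d_3 = (42 - 6^2)/1 = 6/1 = 6: (m_3, d_3) = (m_1, d_1) = (6, 6), so from here the quotients repeat a_1, a_2; the period length is 2.
So sqrt(42) = [6; (2, 12)] with period length k = 2.
k is even, so the fundamental solution of x^2 - 42y^2 = 1 is (p_{k-1}, q_{k-1}) = (p_1, q_1); compute convergents through index 1.
Convergents (p_i = a_i*p_{i-1} + p_{i-2}, q_i = a_i*q_{i-1} + q_{i-2} with p_{-2}=0, p_{-1}=1, q_{-2}=1, q_{-1}=0):
  i=0: a_0=6, p_0 = 6*1 + 0 = 6, q_0 = 6*0 + 1 = 1.
  i=1: a_1=2, p_1 = 2*6 + 1 = 13, q_1 = 2*1 + 0 = 2.
Check: 13^2 - 42*2^2 = 169 - 168 = 1, so (x, y) = (13, 2) solves the equation, and by the theorem it is the least positive solution.

(x, y) = (13, 2)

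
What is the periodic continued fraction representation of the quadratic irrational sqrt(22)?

Write x_i = (sqrt(22) + m_i)/d_i with (m_0, d_0) = (0, 1). a_0 = floor(sqrt(22)) = 4, since 4^2 = 16 <= 22 < 25 = 5^2.
Iterate m_{i+1} = d_i*a_i - m_i, d_{i+1} = (22 - m_{i+1}^2)/d_i, a_{i+1} = floor((a_0 + m_{i+1})/d_{i+1}):
  m_1 = 1*4 - 0 = 4, d_1 = (22 - 4^2)/1 = 6/1 = 6, a_1 = floor((4 + 4)/6) = 1.
  m_2 = 6*1 - 4 = 2, d_2 = (22 - 2^2)/6 = 18/6 = 3, a_2 = floor((4 + 2)/3) = 2.
  m_3 = 3*2 - 2 = 4, d_3 = (22 - 4^2)/3 = 6/3 = 2, a_3 = floor((4 + 4)/2) = 4.
  m_4 = 2*4 - 4 = 4, d_4 = (22 - 4^2)/2 = 6/2 = 3, a_4 = floor((4 + 4)/3) = 2.
  m_5 = 3*2 - 4 = 2, d_5 = (22 - 2^2)/3 = 18/3 = 6, a_5 = floor((4 + 2)/6) = 1.
  m_6 = 6*1 - 2 = 4, d_6 = (22 - 4^2)/6 = 6/6 = 1, a_6 = floor((4 + 4)/1) = 8.
  m_7 = 1*8 - 4 = 4, d_7 = (22 - 4^2)/1 = 6/1 = 6: (m_7, d_7) = (m_1, d_1) = (4, 6), so from here the quotients repeat a_1, ..., a_6; the period length is 6.
Hence the expansion of sqrt(22) is a_0 = 4 followed by the repeating block 1, 2, 4, 2, 1, 8 (period 6).

[4; (1, 2, 4, 2, 1, 8)]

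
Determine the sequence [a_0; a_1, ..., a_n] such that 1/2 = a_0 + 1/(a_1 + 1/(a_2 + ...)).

[0; 2]

Run the Euclidean algorithm on 1 and 2; the successive quotients are the partial quotients a_0, a_1, ... (each step inverts the fractional part left over by the previous one):
  1 = 0*2 + 1, so a_0 = 0.
  2 = 2*1 + 0, so a_1 = 2.
The remainder reaches 0 after 2 divisions, so the expansion has 2 partial quotients, read off in order.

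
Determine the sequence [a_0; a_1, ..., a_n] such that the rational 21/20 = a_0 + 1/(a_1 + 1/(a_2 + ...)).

[1; 20]

Run the Euclidean algorithm on 21 and 20; the successive quotients are the partial quotients a_0, a_1, ... (each step inverts the fractional part left over by the previous one):
  21 = 1*20 + 1, so a_0 = 1.
  20 = 20*1 + 0, so a_1 = 20.
The remainder reaches 0 after 2 divisions, so the expansion has 2 partial quotients, read off in order.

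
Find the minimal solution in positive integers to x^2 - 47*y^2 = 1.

(x, y) = (48, 7)

First expand sqrt(47) as a continued fraction. With x_i = (sqrt(47) + m_i)/d_i and (m_0, d_0) = (0, 1): a_0 = floor(sqrt(47)) = 6, since 6^2 = 36 <= 47 < 49 = 7^2.
Iterate m_{i+1} = d_i*a_i - m_i, d_{i+1} = (47 - m_{i+1}^2)/d_i, a_{i+1} = floor((a_0 + m_{i+1})/d_{i+1}):
  m_1 = 1*6 - 0 = 6, d_1 = (47 - 6^2)/1 = 11/1 = 11, a_1 = floor((6 + 6)/11) = 1.
  m_2 = 11*1 - 6 = 5, d_2 = (47 - 5^2)/11 = 22/11 = 2, a_2 = floor((6 + 5)/2) = 5.
  m_3 = 2*5 - 5 = 5, d_3 = (47 - 5^2)/2 = 22/2 = 11, a_3 = floor((6 + 5)/11) = 1.
  m_4 = 11*1 - 5 = 6, d_4 = (47 - 6^2)/11 = 11/11 = 1, a_4 = floor((6 + 6)/1) = 12.
  m_5 = 1*12 - 6 = 6, d_5 = (47 - 6^2)/1 = 11/1 = 11: (m_5, d_5) = (m_1, d_1) = (6, 11), so from here the quotients repeat a_1, ..., a_4; the period length is 4.
So sqrt(47) = [6; (1, 5, 1, 12)] with period length k = 4.
k is even, so the fundamental solution of x^2 - 47y^2 = 1 is (p_{k-1}, q_{k-1}) = (p_3, q_3); compute convergents through index 3.
Convergents (p_i = a_i*p_{i-1} + p_{i-2}, q_i = a_i*q_{i-1} + q_{i-2} with p_{-2}=0, p_{-1}=1, q_{-2}=1, q_{-1}=0):
  i=0: a_0=6, p_0 = 6*1 + 0 = 6, q_0 = 6*0 + 1 = 1.
  i=1: a_1=1, p_1 = 1*6 + 1 = 7, q_1 = 1*1 + 0 = 1.
  i=2: a_2=5, p_2 = 5*7 + 6 = 41, q_2 = 5*1 + 1 = 6.
  i=3: a_3=1, p_3 = 1*41 + 7 = 48, q_3 = 1*6 + 1 = 7.
Check: 48^2 - 47*7^2 = 2304 - 2303 = 1, so (x, y) = (48, 7) solves the equation, and by the theorem it is the least positive solution.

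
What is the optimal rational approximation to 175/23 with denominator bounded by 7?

Expand x = 175/23 as a continued fraction with the Euclidean algorithm:
  175 = 7*23 + 14, so a_0 = 7.
  23 = 1*14 + 9, so a_1 = 1.
  14 = 1*9 + 5, so a_2 = 1.
  9 = 1*5 + 4, so a_3 = 1.
  5 = 1*4 + 1, so a_4 = 1.
  4 = 4*1 + 0, so a_5 = 4.
so x = [7; 1, 1, 1, 1, 4].
Convergents (p_i = a_i*p_{i-1} + p_{i-2}, q_i = a_i*q_{i-1} + q_{i-2} with p_{-2}=0, p_{-1}=1, q_{-2}=1, q_{-1}=0), until the denominator exceeds 7:
  i=0: a_0=7, p_0 = 7*1 + 0 = 7, q_0 = 7*0 + 1 = 1.
  i=1: a_1=1, p_1 = 1*7 + 1 = 8, q_1 = 1*1 + 0 = 1.
  i=2: a_2=1, p_2 = 1*8 + 7 = 15, q_2 = 1*1 + 1 = 2.
  i=3: a_3=1, p_3 = 1*15 + 8 = 23, q_3 = 1*2 + 1 = 3.
  i=4: a_4=1, p_4 = 1*23 + 15 = 38, q_4 = 1*3 + 2 = 5.
  i=5: a_5=4, p_5 = 4*38 + 23 = 175, q_5 = 4*5 + 3 = 23.
q_5 = 23 > 7, so the last convergent with denominator <= 7 is p_4/q_4 = 38/5.
The closest fraction with denominator <= 7 is either p_4/q_4 or the intermediate fraction (k*p_4 + p_3)/(k*q_4 + q_3) with the largest k >= 1 whose denominator stays <= 7; these approach x as k grows, and every other convergent or intermediate fraction in range is farther away.
Largest k: floor((7 - q_3)/q_4) = floor((7 - 3)/5) = 0.
Since k = 0, no intermediate fraction beyond p_4/q_4 has denominator <= 7, so the convergent 38/5 is the closest (its error is |175*5 - 38*23|/(23*5) = 1/115).

38/5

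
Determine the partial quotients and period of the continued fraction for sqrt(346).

Write x_i = (sqrt(346) + m_i)/d_i with (m_0, d_0) = (0, 1). a_0 = floor(sqrt(346)) = 18, since 18^2 = 324 <= 346 < 361 = 19^2.
Iterate m_{i+1} = d_i*a_i - m_i, d_{i+1} = (346 - m_{i+1}^2)/d_i, a_{i+1} = floor((a_0 + m_{i+1})/d_{i+1}):
  m_1 = 1*18 - 0 = 18, d_1 = (346 - 18^2)/1 = 22/1 = 22, a_1 = floor((18 + 18)/22) = 1.
  m_2 = 22*1 - 18 = 4, d_2 = (346 - 4^2)/22 = 330/22 = 15, a_2 = floor((18 + 4)/15) = 1.
  m_3 = 15*1 - 4 = 11, d_3 = (346 - 11^2)/15 = 225/15 = 15, a_3 = floor((18 + 11)/15) = 1.
  m_4 = 15*1 - 11 = 4, d_4 = (346 - 4^2)/15 = 330/15 = 22, a_4 = floor((18 + 4)/22) = 1.
  m_5 = 22*1 - 4 = 18, d_5 = (346 - 18^2)/22 = 22/22 = 1, a_5 = floor((18 + 18)/1) = 36.
  m_6 = 1*36 - 18 = 18, d_6 = (346 - 18^2)/1 = 22/1 = 22: (m_6, d_6) = (m_1, d_1) = (18, 22), so from here the quotients repeat a_1, ..., a_5; the period length is 5.
Hence the expansion of sqrt(346) is a_0 = 18 followed by the repeating block 1, 1, 1, 1, 36 (period 5).

[18; (1, 1, 1, 1, 36)]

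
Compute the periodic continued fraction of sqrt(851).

[29; (5, 1, 4, 2, 7, 1, 7, 2, 4, 1, 5, 58)]

Write x_i = (sqrt(851) + m_i)/d_i with (m_0, d_0) = (0, 1). a_0 = floor(sqrt(851)) = 29, since 29^2 = 841 <= 851 < 900 = 30^2.
Iterate m_{i+1} = d_i*a_i - m_i, d_{i+1} = (851 - m_{i+1}^2)/d_i, a_{i+1} = floor((a_0 + m_{i+1})/d_{i+1}):
  m_1 = 1*29 - 0 = 29, d_1 = (851 - 29^2)/1 = 10/1 = 10, a_1 = floor((29 + 29)/10) = 5.
  m_2 = 10*5 - 29 = 21, d_2 = (851 - 21^2)/10 = 410/10 = 41, a_2 = floor((29 + 21)/41) = 1.
  m_3 = 41*1 - 21 = 20, d_3 = (851 - 20^2)/41 = 451/41 = 11, a_3 = floor((29 + 20)/11) = 4.
  m_4 = 11*4 - 20 = 24, d_4 = (851 - 24^2)/11 = 275/11 = 25, a_4 = floor((29 + 24)/25) = 2.
  m_5 = 25*2 - 24 = 26, d_5 = (851 - 26^2)/25 = 175/25 = 7, a_5 = floor((29 + 26)/7) = 7.
  m_6 = 7*7 - 26 = 23, d_6 = (851 - 23^2)/7 = 322/7 = 46, a_6 = floor((29 + 23)/46) = 1.
  m_7 = 46*1 - 23 = 23, d_7 = (851 - 23^2)/46 = 322/46 = 7, a_7 = floor((29 + 23)/7) = 7.
  m_8 = 7*7 - 23 = 26, d_8 = (851 - 26^2)/7 = 175/7 = 25, a_8 = floor((29 + 26)/25) = 2.
  m_9 = 25*2 - 26 = 24, d_9 = (851 - 24^2)/25 = 275/25 = 11, a_9 = floor((29 + 24)/11) = 4.
  m_10 = 11*4 - 24 = 20, d_10 = (851 - 20^2)/11 = 451/11 = 41, a_10 = floor((29 + 20)/41) = 1.
  m_11 = 41*1 - 20 = 21, d_11 = (851 - 21^2)/41 = 410/41 = 10, a_11 = floor((29 + 21)/10) = 5.
  m_12 = 10*5 - 21 = 29, d_12 = (851 - 29^2)/10 = 10/10 = 1, a_12 = floor((29 + 29)/1) = 58.
  m_13 = 1*58 - 29 = 29, d_13 = (851 - 29^2)/1 = 10/1 = 10: (m_13, d_13) = (m_1, d_1) = (29, 10), so from here the quotients repeat a_1, ..., a_12; the period length is 12.
Hence the expansion of sqrt(851) is a_0 = 29 followed by the repeating block 5, 1, 4, 2, 7, 1, 7, 2, 4, 1, 5, 58 (period 12).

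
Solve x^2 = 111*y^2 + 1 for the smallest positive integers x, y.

First expand sqrt(111) as a continued fraction. With x_i = (sqrt(111) + m_i)/d_i and (m_0, d_0) = (0, 1): a_0 = floor(sqrt(111)) = 10, since 10^2 = 100 <= 111 < 121 = 11^2.
Iterate m_{i+1} = d_i*a_i - m_i, d_{i+1} = (111 - m_{i+1}^2)/d_i, a_{i+1} = floor((a_0 + m_{i+1})/d_{i+1}):
  m_1 = 1*10 - 0 = 10, d_1 = (111 - 10^2)/1 = 11/1 = 11, a_1 = floor((10 + 10)/11) = 1.
  m_2 = 11*1 - 10 = 1, d_2 = (111 - 1^2)/11 = 110/11 = 10, a_2 = floor((10 + 1)/10) = 1.
  m_3 = 10*1 - 1 = 9, d_3 = (111 - 9^2)/10 = 30/10 = 3, a_3 = floor((10 + 9)/3) = 6.
  m_4 = 3*6 - 9 = 9, d_4 = (111 - 9^2)/3 = 30/3 = 10, a_4 = floor((10 + 9)/10) = 1.
  m_5 = 10*1 - 9 = 1, d_5 = (111 - 1^2)/10 = 110/10 = 11, a_5 = floor((10 + 1)/11) = 1.
  m_6 = 11*1 - 1 = 10, d_6 = (111 - 10^2)/11 = 11/11 = 1, a_6 = floor((10 + 10)/1) = 20.
  m_7 = 1*20 - 10 = 10, d_7 = (111 - 10^2)/1 = 11/1 = 11: (m_7, d_7) = (m_1, d_1) = (10, 11), so from here the quotients repeat a_1, ..., a_6; the period length is 6.
So sqrt(111) = [10; (1, 1, 6, 1, 1, 20)] with period length k = 6.
k is even, so the fundamental solution of x^2 - 111y^2 = 1 is (p_{k-1}, q_{k-1}) = (p_5, q_5); compute convergents through index 5.
Convergents (p_i = a_i*p_{i-1} + p_{i-2}, q_i = a_i*q_{i-1} + q_{i-2} with p_{-2}=0, p_{-1}=1, q_{-2}=1, q_{-1}=0):
  i=0: a_0=10, p_0 = 10*1 + 0 = 10, q_0 = 10*0 + 1 = 1.
  i=1: a_1=1, p_1 = 1*10 + 1 = 11, q_1 = 1*1 + 0 = 1.
  i=2: a_2=1, p_2 = 1*11 + 10 = 21, q_2 = 1*1 + 1 = 2.
  i=3: a_3=6, p_3 = 6*21 + 11 = 137, q_3 = 6*2 + 1 = 13.
  i=4: a_4=1, p_4 = 1*137 + 21 = 158, q_4 = 1*13 + 2 = 15.
  i=5: a_5=1, p_5 = 1*158 + 137 = 295, q_5 = 1*15 + 13 = 28.
Check: 295^2 - 111*28^2 = 87025 - 87024 = 1, so (x, y) = (295, 28) solves the equation, and by the theorem it is the least positive solution.

(x, y) = (295, 28)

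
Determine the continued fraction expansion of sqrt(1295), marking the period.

Write x_i = (sqrt(1295) + m_i)/d_i with (m_0, d_0) = (0, 1). a_0 = floor(sqrt(1295)) = 35, since 35^2 = 1225 <= 1295 < 1296 = 36^2.
Iterate m_{i+1} = d_i*a_i - m_i, d_{i+1} = (1295 - m_{i+1}^2)/d_i, a_{i+1} = floor((a_0 + m_{i+1})/d_{i+1}):
  m_1 = 1*35 - 0 = 35, d_1 = (1295 - 35^2)/1 = 70/1 = 70, a_1 = floor((35 + 35)/70) = 1.
  m_2 = 70*1 - 35 = 35, d_2 = (1295 - 35^2)/70 = 70/70 = 1, a_2 = floor((35 + 35)/1) = 70.
  m_3 = 1*70 - 35 = 35, d_3 = (1295 - 35^2)/1 = 70/1 = 70: (m_3, d_3) = (m_1, d_1) = (35, 70), so from here the quotients repeat a_1, a_2; the period length is 2.
Hence the expansion of sqrt(1295) is a_0 = 35 followed by the repeating block 1, 70 (period 2).

[35; (1, 70)]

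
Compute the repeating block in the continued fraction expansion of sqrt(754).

Write x_i = (sqrt(754) + m_i)/d_i with (m_0, d_0) = (0, 1). a_0 = floor(sqrt(754)) = 27, since 27^2 = 729 <= 754 < 784 = 28^2.
Iterate m_{i+1} = d_i*a_i - m_i, d_{i+1} = (754 - m_{i+1}^2)/d_i, a_{i+1} = floor((a_0 + m_{i+1})/d_{i+1}):
  m_1 = 1*27 - 0 = 27, d_1 = (754 - 27^2)/1 = 25/1 = 25, a_1 = floor((27 + 27)/25) = 2.
  m_2 = 25*2 - 27 = 23, d_2 = (754 - 23^2)/25 = 225/25 = 9, a_2 = floor((27 + 23)/9) = 5.
  m_3 = 9*5 - 23 = 22, d_3 = (754 - 22^2)/9 = 270/9 = 30, a_3 = floor((27 + 22)/30) = 1.
  m_4 = 30*1 - 22 = 8, d_4 = (754 - 8^2)/30 = 690/30 = 23, a_4 = floor((27 + 8)/23) = 1.
  m_5 = 23*1 - 8 = 15, d_5 = (754 - 15^2)/23 = 529/23 = 23, a_5 = floor((27 + 15)/23) = 1.
  m_6 = 23*1 - 15 = 8, d_6 = (754 - 8^2)/23 = 690/23 = 30, a_6 = floor((27 + 8)/30) = 1.
  m_7 = 30*1 - 8 = 22, d_7 = (754 - 22^2)/30 = 270/30 = 9, a_7 = floor((27 + 22)/9) = 5.
  m_8 = 9*5 - 22 = 23, d_8 = (754 - 23^2)/9 = 225/9 = 25, a_8 = floor((27 + 23)/25) = 2.
  m_9 = 25*2 - 23 = 27, d_9 = (754 - 27^2)/25 = 25/25 = 1, a_9 = floor((27 + 27)/1) = 54.
  m_10 = 1*54 - 27 = 27, d_10 = (754 - 27^2)/1 = 25/1 = 25: (m_10, d_10) = (m_1, d_1) = (27, 25), so from here the quotients repeat a_1, ..., a_9; the period length is 9.
Hence the expansion of sqrt(754) is a_0 = 27 followed by the repeating block 2, 5, 1, 1, 1, 1, 5, 2, 54 (period 9).

[27; (2, 5, 1, 1, 1, 1, 5, 2, 54)]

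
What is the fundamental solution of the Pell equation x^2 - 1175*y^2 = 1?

(x, y) = (442224, 12901)

First expand sqrt(1175) as a continued fraction. With x_i = (sqrt(1175) + m_i)/d_i and (m_0, d_0) = (0, 1): a_0 = floor(sqrt(1175)) = 34, since 34^2 = 1156 <= 1175 < 1225 = 35^2.
Iterate m_{i+1} = d_i*a_i - m_i, d_{i+1} = (1175 - m_{i+1}^2)/d_i, a_{i+1} = floor((a_0 + m_{i+1})/d_{i+1}):
  m_1 = 1*34 - 0 = 34, d_1 = (1175 - 34^2)/1 = 19/1 = 19, a_1 = floor((34 + 34)/19) = 3.
  m_2 = 19*3 - 34 = 23, d_2 = (1175 - 23^2)/19 = 646/19 = 34, a_2 = floor((34 + 23)/34) = 1.
  m_3 = 34*1 - 23 = 11, d_3 = (1175 - 11^2)/34 = 1054/34 = 31, a_3 = floor((34 + 11)/31) = 1.
  m_4 = 31*1 - 11 = 20, d_4 = (1175 - 20^2)/31 = 775/31 = 25, a_4 = floor((34 + 20)/25) = 2.
  m_5 = 25*2 - 20 = 30, d_5 = (1175 - 30^2)/25 = 275/25 = 11, a_5 = floor((34 + 30)/11) = 5.
  m_6 = 11*5 - 30 = 25, d_6 = (1175 - 25^2)/11 = 550/11 = 50, a_6 = floor((34 + 25)/50) = 1.
  m_7 = 50*1 - 25 = 25, d_7 = (1175 - 25^2)/50 = 550/50 = 11, a_7 = floor((34 + 25)/11) = 5.
  m_8 = 11*5 - 25 = 30, d_8 = (1175 - 30^2)/11 = 275/11 = 25, a_8 = floor((34 + 30)/25) = 2.
  m_9 = 25*2 - 30 = 20, d_9 = (1175 - 20^2)/25 = 775/25 = 31, a_9 = floor((34 + 20)/31) = 1.
  m_10 = 31*1 - 20 = 11, d_10 = (1175 - 11^2)/31 = 1054/31 = 34, a_10 = floor((34 + 11)/34) = 1.
  m_11 = 34*1 - 11 = 23, d_11 = (1175 - 23^2)/34 = 646/34 = 19, a_11 = floor((34 + 23)/19) = 3.
  m_12 = 19*3 - 23 = 34, d_12 = (1175 - 34^2)/19 = 19/19 = 1, a_12 = floor((34 + 34)/1) = 68.
  m_13 = 1*68 - 34 = 34, d_13 = (1175 - 34^2)/1 = 19/1 = 19: (m_13, d_13) = (m_1, d_1) = (34, 19), so from here the quotients repeat a_1, ..., a_12; the period length is 12.
So sqrt(1175) = [34; (3, 1, 1, 2, 5, 1, 5, 2, 1, 1, 3, 68)] with period length k = 12.
k is even, so the fundamental solution of x^2 - 1175y^2 = 1 is (p_{k-1}, q_{k-1}) = (p_11, q_11); compute convergents through index 11.
Convergents (p_i = a_i*p_{i-1} + p_{i-2}, q_i = a_i*q_{i-1} + q_{i-2} with p_{-2}=0, p_{-1}=1, q_{-2}=1, q_{-1}=0):
  i=0: a_0=34, p_0 = 34*1 + 0 = 34, q_0 = 34*0 + 1 = 1.
  i=1: a_1=3, p_1 = 3*34 + 1 = 103, q_1 = 3*1 + 0 = 3.
  i=2: a_2=1, p_2 = 1*103 + 34 = 137, q_2 = 1*3 + 1 = 4.
  i=3: a_3=1, p_3 = 1*137 + 103 = 240, q_3 = 1*4 + 3 = 7.
  i=4: a_4=2, p_4 = 2*240 + 137 = 617, q_4 = 2*7 + 4 = 18.
  i=5: a_5=5, p_5 = 5*617 + 240 = 3325, q_5 = 5*18 + 7 = 97.
  i=6: a_6=1, p_6 = 1*3325 + 617 = 3942, q_6 = 1*97 + 18 = 115.
  i=7: a_7=5, p_7 = 5*3942 + 3325 = 23035, q_7 = 5*115 + 97 = 672.
  i=8: a_8=2, p_8 = 2*23035 + 3942 = 50012, q_8 = 2*672 + 115 = 1459.
  i=9: a_9=1, p_9 = 1*50012 + 23035 = 73047, q_9 = 1*1459 + 672 = 2131.
  i=10: a_10=1, p_10 = 1*73047 + 50012 = 123059, q_10 = 1*2131 + 1459 = 3590.
  i=11: a_11=3, p_11 = 3*123059 + 73047 = 442224, q_11 = 3*3590 + 2131 = 12901.
Check: 442224^2 - 1175*12901^2 = 195562066176 - 195562066175 = 1, so (x, y) = (442224, 12901) solves the equation, and by the theorem it is the least positive solution.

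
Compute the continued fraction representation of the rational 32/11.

[2; 1, 10]

Run the Euclidean algorithm on 32 and 11; the successive quotients are the partial quotients a_0, a_1, ... (each step inverts the fractional part left over by the previous one):
  32 = 2*11 + 10, so a_0 = 2.
  11 = 1*10 + 1, so a_1 = 1.
  10 = 10*1 + 0, so a_2 = 10.
The remainder reaches 0 after 3 divisions, so the expansion has 3 partial quotients, read off in order.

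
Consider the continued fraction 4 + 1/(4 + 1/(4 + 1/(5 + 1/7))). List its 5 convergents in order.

4/1, 17/4, 72/17, 377/89, 2711/640

Using the convergent recurrence p_i = a_i*p_{i-1} + p_{i-2}, q_i = a_i*q_{i-1} + q_{i-2} with p_{-2}=0, p_{-1}=1, q_{-2}=1, q_{-1}=0:
  i=0: a_0=4, p_0 = 4*1 + 0 = 4, q_0 = 4*0 + 1 = 1.
  i=1: a_1=4, p_1 = 4*4 + 1 = 17, q_1 = 4*1 + 0 = 4.
  i=2: a_2=4, p_2 = 4*17 + 4 = 72, q_2 = 4*4 + 1 = 17.
  i=3: a_3=5, p_3 = 5*72 + 17 = 377, q_3 = 5*17 + 4 = 89.
  i=4: a_4=7, p_4 = 7*377 + 72 = 2711, q_4 = 7*89 + 17 = 640.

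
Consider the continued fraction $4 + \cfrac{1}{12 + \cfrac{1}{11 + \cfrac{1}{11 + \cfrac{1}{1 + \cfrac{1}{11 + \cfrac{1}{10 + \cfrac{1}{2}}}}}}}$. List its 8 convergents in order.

Using the convergent recurrence p_i = a_i*p_{i-1} + p_{i-2}, q_i = a_i*q_{i-1} + q_{i-2} with p_{-2}=0, p_{-1}=1, q_{-2}=1, q_{-1}=0:
  i=0: a_0=4, p_0 = 4*1 + 0 = 4, q_0 = 4*0 + 1 = 1.
  i=1: a_1=12, p_1 = 12*4 + 1 = 49, q_1 = 12*1 + 0 = 12.
  i=2: a_2=11, p_2 = 11*49 + 4 = 543, q_2 = 11*12 + 1 = 133.
  i=3: a_3=11, p_3 = 11*543 + 49 = 6022, q_3 = 11*133 + 12 = 1475.
  i=4: a_4=1, p_4 = 1*6022 + 543 = 6565, q_4 = 1*1475 + 133 = 1608.
  i=5: a_5=11, p_5 = 11*6565 + 6022 = 78237, q_5 = 11*1608 + 1475 = 19163.
  i=6: a_6=10, p_6 = 10*78237 + 6565 = 788935, q_6 = 10*19163 + 1608 = 193238.
  i=7: a_7=2, p_7 = 2*788935 + 78237 = 1656107, q_7 = 2*193238 + 19163 = 405639.

4/1, 49/12, 543/133, 6022/1475, 6565/1608, 78237/19163, 788935/193238, 1656107/405639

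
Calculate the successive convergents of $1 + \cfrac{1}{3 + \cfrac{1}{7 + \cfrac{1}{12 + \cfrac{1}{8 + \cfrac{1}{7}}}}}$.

Using the convergent recurrence p_i = a_i*p_{i-1} + p_{i-2}, q_i = a_i*q_{i-1} + q_{i-2} with p_{-2}=0, p_{-1}=1, q_{-2}=1, q_{-1}=0:
  i=0: a_0=1, p_0 = 1*1 + 0 = 1, q_0 = 1*0 + 1 = 1.
  i=1: a_1=3, p_1 = 3*1 + 1 = 4, q_1 = 3*1 + 0 = 3.
  i=2: a_2=7, p_2 = 7*4 + 1 = 29, q_2 = 7*3 + 1 = 22.
  i=3: a_3=12, p_3 = 12*29 + 4 = 352, q_3 = 12*22 + 3 = 267.
  i=4: a_4=8, p_4 = 8*352 + 29 = 2845, q_4 = 8*267 + 22 = 2158.
  i=5: a_5=7, p_5 = 7*2845 + 352 = 20267, q_5 = 7*2158 + 267 = 15373.

1/1, 4/3, 29/22, 352/267, 2845/2158, 20267/15373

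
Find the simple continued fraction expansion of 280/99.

[2; 1, 4, 1, 4, 1, 2]

Run the Euclidean algorithm on 280 and 99; the successive quotients are the partial quotients a_0, a_1, ... (each step inverts the fractional part left over by the previous one):
  280 = 2*99 + 82, so a_0 = 2.
  99 = 1*82 + 17, so a_1 = 1.
  82 = 4*17 + 14, so a_2 = 4.
  17 = 1*14 + 3, so a_3 = 1.
  14 = 4*3 + 2, so a_4 = 4.
  3 = 1*2 + 1, so a_5 = 1.
  2 = 2*1 + 0, so a_6 = 2.
The remainder reaches 0 after 7 divisions, so the expansion has 7 partial quotients, read off in order.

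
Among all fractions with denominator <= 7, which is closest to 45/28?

Expand x = 45/28 as a continued fraction with the Euclidean algorithm:
  45 = 1*28 + 17, so a_0 = 1.
  28 = 1*17 + 11, so a_1 = 1.
  17 = 1*11 + 6, so a_2 = 1.
  11 = 1*6 + 5, so a_3 = 1.
  6 = 1*5 + 1, so a_4 = 1.
  5 = 5*1 + 0, so a_5 = 5.
so x = [1; 1, 1, 1, 1, 5].
Convergents (p_i = a_i*p_{i-1} + p_{i-2}, q_i = a_i*q_{i-1} + q_{i-2} with p_{-2}=0, p_{-1}=1, q_{-2}=1, q_{-1}=0), until the denominator exceeds 7:
  i=0: a_0=1, p_0 = 1*1 + 0 = 1, q_0 = 1*0 + 1 = 1.
  i=1: a_1=1, p_1 = 1*1 + 1 = 2, q_1 = 1*1 + 0 = 1.
  i=2: a_2=1, p_2 = 1*2 + 1 = 3, q_2 = 1*1 + 1 = 2.
  i=3: a_3=1, p_3 = 1*3 + 2 = 5, q_3 = 1*2 + 1 = 3.
  i=4: a_4=1, p_4 = 1*5 + 3 = 8, q_4 = 1*3 + 2 = 5.
  i=5: a_5=5, p_5 = 5*8 + 5 = 45, q_5 = 5*5 + 3 = 28.
q_5 = 28 > 7, so the last convergent with denominator <= 7 is p_4/q_4 = 8/5.
The closest fraction with denominator <= 7 is either p_4/q_4 or the intermediate fraction (k*p_4 + p_3)/(k*q_4 + q_3) with the largest k >= 1 whose denominator stays <= 7; these approach x as k grows, and every other convergent or intermediate fraction in range is farther away.
Largest k: floor((7 - q_3)/q_4) = floor((7 - 3)/5) = 0.
Since k = 0, no intermediate fraction beyond p_4/q_4 has denominator <= 7, so the convergent 8/5 is the closest (its error is |45*5 - 8*28|/(28*5) = 1/140).

8/5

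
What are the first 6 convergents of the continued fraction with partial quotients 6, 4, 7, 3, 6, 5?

Using the convergent recurrence p_i = a_i*p_{i-1} + p_{i-2}, q_i = a_i*q_{i-1} + q_{i-2} with p_{-2}=0, p_{-1}=1, q_{-2}=1, q_{-1}=0:
  i=0: a_0=6, p_0 = 6*1 + 0 = 6, q_0 = 6*0 + 1 = 1.
  i=1: a_1=4, p_1 = 4*6 + 1 = 25, q_1 = 4*1 + 0 = 4.
  i=2: a_2=7, p_2 = 7*25 + 6 = 181, q_2 = 7*4 + 1 = 29.
  i=3: a_3=3, p_3 = 3*181 + 25 = 568, q_3 = 3*29 + 4 = 91.
  i=4: a_4=6, p_4 = 6*568 + 181 = 3589, q_4 = 6*91 + 29 = 575.
  i=5: a_5=5, p_5 = 5*3589 + 568 = 18513, q_5 = 5*575 + 91 = 2966.

6/1, 25/4, 181/29, 568/91, 3589/575, 18513/2966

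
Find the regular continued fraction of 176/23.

[7; 1, 1, 1, 7]

Run the Euclidean algorithm on 176 and 23; the successive quotients are the partial quotients a_0, a_1, ... (each step inverts the fractional part left over by the previous one):
  176 = 7*23 + 15, so a_0 = 7.
  23 = 1*15 + 8, so a_1 = 1.
  15 = 1*8 + 7, so a_2 = 1.
  8 = 1*7 + 1, so a_3 = 1.
  7 = 7*1 + 0, so a_4 = 7.
The remainder reaches 0 after 5 divisions, so the expansion has 5 partial quotients, read off in order.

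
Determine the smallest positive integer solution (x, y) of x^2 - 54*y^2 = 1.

First expand sqrt(54) as a continued fraction. With x_i = (sqrt(54) + m_i)/d_i and (m_0, d_0) = (0, 1): a_0 = floor(sqrt(54)) = 7, since 7^2 = 49 <= 54 < 64 = 8^2.
Iterate m_{i+1} = d_i*a_i - m_i, d_{i+1} = (54 - m_{i+1}^2)/d_i, a_{i+1} = floor((a_0 + m_{i+1})/d_{i+1}):
  m_1 = 1*7 - 0 = 7, d_1 = (54 - 7^2)/1 = 5/1 = 5, a_1 = floor((7 + 7)/5) = 2.
  m_2 = 5*2 - 7 = 3, d_2 = (54 - 3^2)/5 = 45/5 = 9, a_2 = floor((7 + 3)/9) = 1.
  m_3 = 9*1 - 3 = 6, d_3 = (54 - 6^2)/9 = 18/9 = 2, a_3 = floor((7 + 6)/2) = 6.
  m_4 = 2*6 - 6 = 6, d_4 = (54 - 6^2)/2 = 18/2 = 9, a_4 = floor((7 + 6)/9) = 1.
  m_5 = 9*1 - 6 = 3, d_5 = (54 - 3^2)/9 = 45/9 = 5, a_5 = floor((7 + 3)/5) = 2.
  m_6 = 5*2 - 3 = 7, d_6 = (54 - 7^2)/5 = 5/5 = 1, a_6 = floor((7 + 7)/1) = 14.
  m_7 = 1*14 - 7 = 7, d_7 = (54 - 7^2)/1 = 5/1 = 5: (m_7, d_7) = (m_1, d_1) = (7, 5), so from here the quotients repeat a_1, ..., a_6; the period length is 6.
So sqrt(54) = [7; (2, 1, 6, 1, 2, 14)] with period length k = 6.
k is even, so the fundamental solution of x^2 - 54y^2 = 1 is (p_{k-1}, q_{k-1}) = (p_5, q_5); compute convergents through index 5.
Convergents (p_i = a_i*p_{i-1} + p_{i-2}, q_i = a_i*q_{i-1} + q_{i-2} with p_{-2}=0, p_{-1}=1, q_{-2}=1, q_{-1}=0):
  i=0: a_0=7, p_0 = 7*1 + 0 = 7, q_0 = 7*0 + 1 = 1.
  i=1: a_1=2, p_1 = 2*7 + 1 = 15, q_1 = 2*1 + 0 = 2.
  i=2: a_2=1, p_2 = 1*15 + 7 = 22, q_2 = 1*2 + 1 = 3.
  i=3: a_3=6, p_3 = 6*22 + 15 = 147, q_3 = 6*3 + 2 = 20.
  i=4: a_4=1, p_4 = 1*147 + 22 = 169, q_4 = 1*20 + 3 = 23.
  i=5: a_5=2, p_5 = 2*169 + 147 = 485, q_5 = 2*23 + 20 = 66.
Check: 485^2 - 54*66^2 = 235225 - 235224 = 1, so (x, y) = (485, 66) solves the equation, and by the theorem it is the least positive solution.

(x, y) = (485, 66)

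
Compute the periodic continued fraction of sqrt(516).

Write x_i = (sqrt(516) + m_i)/d_i with (m_0, d_0) = (0, 1). a_0 = floor(sqrt(516)) = 22, since 22^2 = 484 <= 516 < 529 = 23^2.
Iterate m_{i+1} = d_i*a_i - m_i, d_{i+1} = (516 - m_{i+1}^2)/d_i, a_{i+1} = floor((a_0 + m_{i+1})/d_{i+1}):
  m_1 = 1*22 - 0 = 22, d_1 = (516 - 22^2)/1 = 32/1 = 32, a_1 = floor((22 + 22)/32) = 1.
  m_2 = 32*1 - 22 = 10, d_2 = (516 - 10^2)/32 = 416/32 = 13, a_2 = floor((22 + 10)/13) = 2.
  m_3 = 13*2 - 10 = 16, d_3 = (516 - 16^2)/13 = 260/13 = 20, a_3 = floor((22 + 16)/20) = 1.
  m_4 = 20*1 - 16 = 4, d_4 = (516 - 4^2)/20 = 500/20 = 25, a_4 = floor((22 + 4)/25) = 1.
  m_5 = 25*1 - 4 = 21, d_5 = (516 - 21^2)/25 = 75/25 = 3, a_5 = floor((22 + 21)/3) = 14.
  m_6 = 3*14 - 21 = 21, d_6 = (516 - 21^2)/3 = 75/3 = 25, a_6 = floor((22 + 21)/25) = 1.
  m_7 = 25*1 - 21 = 4, d_7 = (516 - 4^2)/25 = 500/25 = 20, a_7 = floor((22 + 4)/20) = 1.
  m_8 = 20*1 - 4 = 16, d_8 = (516 - 16^2)/20 = 260/20 = 13, a_8 = floor((22 + 16)/13) = 2.
  m_9 = 13*2 - 16 = 10, d_9 = (516 - 10^2)/13 = 416/13 = 32, a_9 = floor((22 + 10)/32) = 1.
  m_10 = 32*1 - 10 = 22, d_10 = (516 - 22^2)/32 = 32/32 = 1, a_10 = floor((22 + 22)/1) = 44.
  m_11 = 1*44 - 22 = 22, d_11 = (516 - 22^2)/1 = 32/1 = 32: (m_11, d_11) = (m_1, d_1) = (22, 32), so from here the quotients repeat a_1, ..., a_10; the period length is 10.
Hence the expansion of sqrt(516) is a_0 = 22 followed by the repeating block 1, 2, 1, 1, 14, 1, 1, 2, 1, 44 (period 10).

[22; (1, 2, 1, 1, 14, 1, 1, 2, 1, 44)]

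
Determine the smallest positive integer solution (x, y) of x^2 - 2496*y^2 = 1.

(x, y) = (1249, 25)

First expand sqrt(2496) as a continued fraction. With x_i = (sqrt(2496) + m_i)/d_i and (m_0, d_0) = (0, 1): a_0 = floor(sqrt(2496)) = 49, since 49^2 = 2401 <= 2496 < 2500 = 50^2.
Iterate m_{i+1} = d_i*a_i - m_i, d_{i+1} = (2496 - m_{i+1}^2)/d_i, a_{i+1} = floor((a_0 + m_{i+1})/d_{i+1}):
  m_1 = 1*49 - 0 = 49, d_1 = (2496 - 49^2)/1 = 95/1 = 95, a_1 = floor((49 + 49)/95) = 1.
  m_2 = 95*1 - 49 = 46, d_2 = (2496 - 46^2)/95 = 380/95 = 4, a_2 = floor((49 + 46)/4) = 23.
  m_3 = 4*23 - 46 = 46, d_3 = (2496 - 46^2)/4 = 380/4 = 95, a_3 = floor((49 + 46)/95) = 1.
  m_4 = 95*1 - 46 = 49, d_4 = (2496 - 49^2)/95 = 95/95 = 1, a_4 = floor((49 + 49)/1) = 98.
  m_5 = 1*98 - 49 = 49, d_5 = (2496 - 49^2)/1 = 95/1 = 95: (m_5, d_5) = (m_1, d_1) = (49, 95), so from here the quotients repeat a_1, ..., a_4; the period length is 4.
So sqrt(2496) = [49; (1, 23, 1, 98)] with period length k = 4.
k is even, so the fundamental solution of x^2 - 2496y^2 = 1 is (p_{k-1}, q_{k-1}) = (p_3, q_3); compute convergents through index 3.
Convergents (p_i = a_i*p_{i-1} + p_{i-2}, q_i = a_i*q_{i-1} + q_{i-2} with p_{-2}=0, p_{-1}=1, q_{-2}=1, q_{-1}=0):
  i=0: a_0=49, p_0 = 49*1 + 0 = 49, q_0 = 49*0 + 1 = 1.
  i=1: a_1=1, p_1 = 1*49 + 1 = 50, q_1 = 1*1 + 0 = 1.
  i=2: a_2=23, p_2 = 23*50 + 49 = 1199, q_2 = 23*1 + 1 = 24.
  i=3: a_3=1, p_3 = 1*1199 + 50 = 1249, q_3 = 1*24 + 1 = 25.
Check: 1249^2 - 2496*25^2 = 1560001 - 1560000 = 1, so (x, y) = (1249, 25) solves the equation, and by the theorem it is the least positive solution.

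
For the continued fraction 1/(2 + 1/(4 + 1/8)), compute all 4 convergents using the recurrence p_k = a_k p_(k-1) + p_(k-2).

Using the convergent recurrence p_i = a_i*p_{i-1} + p_{i-2}, q_i = a_i*q_{i-1} + q_{i-2} with p_{-2}=0, p_{-1}=1, q_{-2}=1, q_{-1}=0:
  i=0: a_0=0, p_0 = 0*1 + 0 = 0, q_0 = 0*0 + 1 = 1.
  i=1: a_1=2, p_1 = 2*0 + 1 = 1, q_1 = 2*1 + 0 = 2.
  i=2: a_2=4, p_2 = 4*1 + 0 = 4, q_2 = 4*2 + 1 = 9.
  i=3: a_3=8, p_3 = 8*4 + 1 = 33, q_3 = 8*9 + 2 = 74.

0/1, 1/2, 4/9, 33/74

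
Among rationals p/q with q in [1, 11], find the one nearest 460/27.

Expand x = 460/27 as a continued fraction with the Euclidean algorithm:
  460 = 17*27 + 1, so a_0 = 17.
  27 = 27*1 + 0, so a_1 = 27.
so x = [17; 27].
Convergents (p_i = a_i*p_{i-1} + p_{i-2}, q_i = a_i*q_{i-1} + q_{i-2} with p_{-2}=0, p_{-1}=1, q_{-2}=1, q_{-1}=0), until the denominator exceeds 11:
  i=0: a_0=17, p_0 = 17*1 + 0 = 17, q_0 = 17*0 + 1 = 1.
  i=1: a_1=27, p_1 = 27*17 + 1 = 460, q_1 = 27*1 + 0 = 27.
q_1 = 27 > 11, so the last convergent with denominator <= 11 is p_0/q_0 = 17/1.
The closest fraction with denominator <= 11 is either p_0/q_0 or the intermediate fraction (k*p_0 + p_{-1})/(k*q_0 + q_{-1}) with the largest k >= 1 whose denominator stays <= 11; these approach x as k grows, and every other convergent or intermediate fraction in range is farther away.
Largest k: floor((11 - q_{-1})/q_0) = floor((11 - 0)/1) = 11 (using the seeds p_{-1} = 1, q_{-1} = 0).
That gives (11*17 + 1)/(11*1 + 0) = 188/11.
Compare the errors: |x - 17/1| = |460*1 - 17*27|/(27*1) = 1/27, and |x - 188/11| = |460*11 - 188*27|/(27*11) = 16/297.
Cross-multiplying, 1*297 = 297 < 432 = 16*27, so 1/27 is smaller: the convergent 17/1 is closer to x than 188/11.

17/1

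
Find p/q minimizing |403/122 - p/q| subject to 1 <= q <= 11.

Expand x = 403/122 as a continued fraction with the Euclidean algorithm:
  403 = 3*122 + 37, so a_0 = 3.
  122 = 3*37 + 11, so a_1 = 3.
  37 = 3*11 + 4, so a_2 = 3.
  11 = 2*4 + 3, so a_3 = 2.
  4 = 1*3 + 1, so a_4 = 1.
  3 = 3*1 + 0, so a_5 = 3.
so x = [3; 3, 3, 2, 1, 3].
Convergents (p_i = a_i*p_{i-1} + p_{i-2}, q_i = a_i*q_{i-1} + q_{i-2} with p_{-2}=0, p_{-1}=1, q_{-2}=1, q_{-1}=0), until the denominator exceeds 11:
  i=0: a_0=3, p_0 = 3*1 + 0 = 3, q_0 = 3*0 + 1 = 1.
  i=1: a_1=3, p_1 = 3*3 + 1 = 10, q_1 = 3*1 + 0 = 3.
  i=2: a_2=3, p_2 = 3*10 + 3 = 33, q_2 = 3*3 + 1 = 10.
  i=3: a_3=2, p_3 = 2*33 + 10 = 76, q_3 = 2*10 + 3 = 23.
q_3 = 23 > 11, so the last convergent with denominator <= 11 is p_2/q_2 = 33/10.
The closest fraction with denominator <= 11 is either p_2/q_2 or the intermediate fraction (k*p_2 + p_1)/(k*q_2 + q_1) with the largest k >= 1 whose denominator stays <= 11; these approach x as k grows, and every other convergent or intermediate fraction in range is farther away.
Largest k: floor((11 - q_1)/q_2) = floor((11 - 3)/10) = 0.
Since k = 0, no intermediate fraction beyond p_2/q_2 has denominator <= 11, so the convergent 33/10 is the closest (its error is |403*10 - 33*122|/(122*10) = 4/1220).

33/10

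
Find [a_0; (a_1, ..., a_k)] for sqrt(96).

[9; (1, 3, 1, 18)]

Write x_i = (sqrt(96) + m_i)/d_i with (m_0, d_0) = (0, 1). a_0 = floor(sqrt(96)) = 9, since 9^2 = 81 <= 96 < 100 = 10^2.
Iterate m_{i+1} = d_i*a_i - m_i, d_{i+1} = (96 - m_{i+1}^2)/d_i, a_{i+1} = floor((a_0 + m_{i+1})/d_{i+1}):
  m_1 = 1*9 - 0 = 9, d_1 = (96 - 9^2)/1 = 15/1 = 15, a_1 = floor((9 + 9)/15) = 1.
  m_2 = 15*1 - 9 = 6, d_2 = (96 - 6^2)/15 = 60/15 = 4, a_2 = floor((9 + 6)/4) = 3.
  m_3 = 4*3 - 6 = 6, d_3 = (96 - 6^2)/4 = 60/4 = 15, a_3 = floor((9 + 6)/15) = 1.
  m_4 = 15*1 - 6 = 9, d_4 = (96 - 9^2)/15 = 15/15 = 1, a_4 = floor((9 + 9)/1) = 18.
  m_5 = 1*18 - 9 = 9, d_5 = (96 - 9^2)/1 = 15/1 = 15: (m_5, d_5) = (m_1, d_1) = (9, 15), so from here the quotients repeat a_1, ..., a_4; the period length is 4.
Hence the expansion of sqrt(96) is a_0 = 9 followed by the repeating block 1, 3, 1, 18 (period 4).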